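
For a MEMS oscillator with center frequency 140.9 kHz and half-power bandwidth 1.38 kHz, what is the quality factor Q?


Step 1: Q = f0 / bandwidth
Step 2: Q = 140.9 / 1.38
Q = 102.1


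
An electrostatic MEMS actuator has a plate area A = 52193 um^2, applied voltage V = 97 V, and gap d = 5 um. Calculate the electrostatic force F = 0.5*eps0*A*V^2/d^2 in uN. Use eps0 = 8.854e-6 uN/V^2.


Step 1: Identify parameters.
eps0 = 8.854e-6 uN/V^2, A = 52193 um^2, V = 97 V, d = 5 um
Step 2: Compute V^2 = 97^2 = 9409
Step 3: Compute d^2 = 5^2 = 25
Step 4: F = 0.5 * 8.854e-6 * 52193 * 9409 / 25
F = 86.961 uN


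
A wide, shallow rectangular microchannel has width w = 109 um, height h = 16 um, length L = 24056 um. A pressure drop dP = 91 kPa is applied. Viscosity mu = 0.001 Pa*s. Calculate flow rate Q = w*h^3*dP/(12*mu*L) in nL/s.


Step 1: Convert all dimensions to SI (meters).
w = 109e-6 m, h = 16e-6 m, L = 24056e-6 m, dP = 91e3 Pa
Step 2: Q = w * h^3 * dP / (12 * mu * L)
Q = 109e-6 * (16e-6)^3 * 91e3 / (12 * 0.001 * 24056e-6) = 1.4074182e-10 m^3/s
Step 3: Convert Q from m^3/s to nL/s (1 m^3 = 1e12 nL, so multiply by 1e12).
Q = 140.742 nL/s


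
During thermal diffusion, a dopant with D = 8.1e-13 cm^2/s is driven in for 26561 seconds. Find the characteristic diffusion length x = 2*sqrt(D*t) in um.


Step 1: Compute D*t = 8.1e-13 * 26561 = 2.151441e-08 cm^2
Step 2: sqrt(D*t) = 1.46678e-04 cm
Step 3: x = 2 * 1.46678e-04 cm = 2.93356e-04 cm
Step 4: Convert to um (1 cm = 1e4 um): x = 2.934 um


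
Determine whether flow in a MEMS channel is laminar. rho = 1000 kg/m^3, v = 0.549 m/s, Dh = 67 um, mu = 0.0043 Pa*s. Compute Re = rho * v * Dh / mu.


Step 1: Convert Dh to meters: Dh = 67e-6 m
Step 2: Re = rho * v * Dh / mu
Re = 1000 * 0.549 * 67e-6 / 0.0043
Re = 8.554
Since Re = 8.554 is below ~2300, the flow is laminar.


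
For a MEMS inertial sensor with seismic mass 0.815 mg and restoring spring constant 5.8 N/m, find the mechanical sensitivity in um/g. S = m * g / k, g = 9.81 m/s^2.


Step 1: Convert mass: m = 0.815 mg = 8.15e-07 kg
Step 2: S = m * g / k = 8.15e-07 * 9.81 / 5.8
Step 3: S = 1.38e-06 m/g
Step 4: Convert to um/g: S = 1.378 um/g


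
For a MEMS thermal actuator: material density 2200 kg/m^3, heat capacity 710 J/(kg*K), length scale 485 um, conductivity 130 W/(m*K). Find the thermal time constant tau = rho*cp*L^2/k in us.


Step 1: Convert L to m: L = 485e-6 m
Step 2: L^2 = (485e-6)^2 = 2.35225e-07 m^2
Step 3: tau = 2200 * 710 * 2.35225e-07 / 130 = 2.82631885e-03 s
Step 4: Convert to microseconds (multiply by 1e6).
tau = 2826.319 us


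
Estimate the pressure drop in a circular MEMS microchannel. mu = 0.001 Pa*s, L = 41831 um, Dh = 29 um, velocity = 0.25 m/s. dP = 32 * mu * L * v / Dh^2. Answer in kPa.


Step 1: Convert to SI: L = 41831e-6 m, Dh = 29e-6 m
Step 2: dP = 32 * 0.001 * 41831e-6 * 0.25 / (29e-6)^2
Step 3: dP = 397916.77 Pa
Step 4: Convert to kPa: dP = 397.92 kPa


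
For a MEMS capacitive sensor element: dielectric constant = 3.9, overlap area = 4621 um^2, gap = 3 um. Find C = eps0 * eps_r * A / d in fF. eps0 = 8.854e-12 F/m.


Step 1: Convert area to m^2: A = 4621e-12 m^2
Step 2: Convert gap to m: d = 3e-6 m
Step 3: C = eps0 * eps_r * A / d
C = 8.854e-12 * 3.9 * 4621e-12 / 3e-6
Step 4: Convert to fF (multiply by 1e15).
C = 53.19 fF


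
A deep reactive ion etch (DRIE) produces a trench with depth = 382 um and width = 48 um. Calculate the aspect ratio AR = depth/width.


Step 1: AR = depth / width
Step 2: AR = 382 / 48
AR = 8.0


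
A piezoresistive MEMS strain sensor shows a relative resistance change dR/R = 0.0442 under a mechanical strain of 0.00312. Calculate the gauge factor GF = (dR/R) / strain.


Step 1: Identify values.
dR/R = 0.0442, strain = 0.00312
Step 2: GF = (dR/R) / strain = 0.0442 / 0.00312
GF = 14.2


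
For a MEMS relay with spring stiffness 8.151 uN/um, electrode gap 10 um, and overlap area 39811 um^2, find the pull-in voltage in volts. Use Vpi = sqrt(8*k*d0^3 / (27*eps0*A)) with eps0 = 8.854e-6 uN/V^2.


Step 1: Compute numerator: 8 * k * d0^3 = 8 * 8.151 * 10^3 = 65208.0
Step 2: Compute denominator: 27 * eps0 * A = 27 * 8.854e-6 * 39811 = 9.517138
Step 3: Vpi = sqrt(65208.0 / 9.517138)
Vpi = 82.77 V


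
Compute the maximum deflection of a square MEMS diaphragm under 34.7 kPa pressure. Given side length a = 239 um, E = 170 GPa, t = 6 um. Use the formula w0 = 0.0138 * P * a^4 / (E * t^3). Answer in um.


Step 1: Convert pressure to compatible units (E is in GPa, so P in GPa).
P = 34.7 kPa = 34.7e-6 GPa
Step 2: Compute numerator: 0.0138 * P * a^4.
a^4 = 239^4 = 3262808641
numerator = 0.0138 * 34.7e-6 * 3262808641 = 1.5624e+03
Step 3: Compute denominator: E * t^3 = 170 * 6^3 = 36720
Step 4: w0 = numerator / denominator = 1.5624e+03 / 36720 = 0.0425 um


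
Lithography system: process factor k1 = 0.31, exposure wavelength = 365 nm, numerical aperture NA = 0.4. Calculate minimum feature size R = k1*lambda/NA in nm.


Step 1: Identify values: k1 = 0.31, lambda = 365 nm, NA = 0.4
Step 2: R = k1 * lambda / NA
R = 0.31 * 365 / 0.4
R = 282.9 nm


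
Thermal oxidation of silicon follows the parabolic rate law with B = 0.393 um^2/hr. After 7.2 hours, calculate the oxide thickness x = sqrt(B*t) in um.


Step 1: Compute B*t = 0.393 * 7.2 = 2.8296
Step 2: x = sqrt(2.8296)
x = 1.682 um


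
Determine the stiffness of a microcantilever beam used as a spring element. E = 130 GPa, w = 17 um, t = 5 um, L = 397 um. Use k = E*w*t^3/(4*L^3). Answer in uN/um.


Step 1: Convert E to consistent units (1 GPa = 1000 uN/um^2).
E = 130 GPa = 130000 uN/um^2
Step 2: Compute t^3 = 5^3 = 125
Step 3: Compute L^3 = 397^3 = 62570773
Step 4: k = 130000 * 17 * 125 / (4 * 62570773)
k = 1.1038 uN/um


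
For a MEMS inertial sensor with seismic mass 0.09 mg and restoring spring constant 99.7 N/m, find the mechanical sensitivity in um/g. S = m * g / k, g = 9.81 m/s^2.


Step 1: Convert mass: m = 0.09 mg = 9.00e-08 kg
Step 2: S = m * g / k = 9.00e-08 * 9.81 / 99.7
Step 3: S = 8.86e-09 m/g
Step 4: Convert to um/g: S = 0.009 um/g


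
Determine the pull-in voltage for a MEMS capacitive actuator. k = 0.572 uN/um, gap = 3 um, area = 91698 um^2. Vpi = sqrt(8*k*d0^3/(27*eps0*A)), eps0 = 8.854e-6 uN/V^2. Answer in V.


Step 1: Compute numerator: 8 * k * d0^3 = 8 * 0.572 * 3^3 = 123.552
Step 2: Compute denominator: 27 * eps0 * A = 27 * 8.854e-6 * 91698 = 21.92114
Step 3: Vpi = sqrt(123.552 / 21.92114)
Vpi = 2.37 V


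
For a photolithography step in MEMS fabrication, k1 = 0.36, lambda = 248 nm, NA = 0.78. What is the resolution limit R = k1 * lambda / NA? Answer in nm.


Step 1: Identify values: k1 = 0.36, lambda = 248 nm, NA = 0.78
Step 2: R = k1 * lambda / NA
R = 0.36 * 248 / 0.78
R = 114.5 nm


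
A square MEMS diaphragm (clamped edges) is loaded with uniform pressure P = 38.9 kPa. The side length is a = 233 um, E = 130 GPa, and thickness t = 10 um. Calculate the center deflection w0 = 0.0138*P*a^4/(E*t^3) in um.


Step 1: Convert pressure to compatible units (E is in GPa, so P in GPa).
P = 38.9 kPa = 38.9e-6 GPa
Step 2: Compute numerator: 0.0138 * P * a^4.
a^4 = 233^4 = 2947295521
numerator = 0.0138 * 38.9e-6 * 2947295521 = 1.5822e+03
Step 3: Compute denominator: E * t^3 = 130 * 10^3 = 130000
Step 4: w0 = numerator / denominator = 1.5822e+03 / 130000 = 0.0122 um


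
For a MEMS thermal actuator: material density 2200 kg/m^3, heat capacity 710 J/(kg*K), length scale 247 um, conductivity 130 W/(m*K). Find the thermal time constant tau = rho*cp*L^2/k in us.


Step 1: Convert L to m: L = 247e-6 m
Step 2: L^2 = (247e-6)^2 = 6.1009e-08 m^2
Step 3: tau = 2200 * 710 * 6.1009e-08 / 130 = 7.330466e-04 s
Step 4: Convert to microseconds (multiply by 1e6).
tau = 733.047 us


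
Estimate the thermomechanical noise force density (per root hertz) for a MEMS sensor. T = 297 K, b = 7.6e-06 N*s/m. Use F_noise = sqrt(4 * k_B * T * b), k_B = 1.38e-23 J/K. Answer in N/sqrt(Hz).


Step 1: Compute 4 * k_B * T * b
= 4 * 1.38e-23 * 297 * 7.6e-06
= 1.2460e-25 N^2/Hz
Step 2: F_noise = sqrt(1.2460e-25)
F_noise = 3.53e-13 N/sqrt(Hz)


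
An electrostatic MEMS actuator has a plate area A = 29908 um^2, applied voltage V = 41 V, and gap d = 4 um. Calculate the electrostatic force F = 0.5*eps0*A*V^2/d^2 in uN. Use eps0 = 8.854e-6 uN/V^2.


Step 1: Identify parameters.
eps0 = 8.854e-6 uN/V^2, A = 29908 um^2, V = 41 V, d = 4 um
Step 2: Compute V^2 = 41^2 = 1681
Step 3: Compute d^2 = 4^2 = 16
Step 4: F = 0.5 * 8.854e-6 * 29908 * 1681 / 16
F = 13.911 uN


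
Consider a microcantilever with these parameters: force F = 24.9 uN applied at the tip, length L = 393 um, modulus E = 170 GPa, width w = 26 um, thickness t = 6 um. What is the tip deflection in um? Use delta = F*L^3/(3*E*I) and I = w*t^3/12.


Step 1: Calculate the second moment of area.
I = w * t^3 / 12 = 26 * 6^3 / 12 = 468.0 um^4
Step 2: Convert E to consistent units (1 GPa = 1000 uN/um^2).
E = 170 GPa = 170000 uN/um^2
Step 3: Calculate tip deflection.
delta = F * L^3 / (3 * E * I)
delta = 24.9 * 393^3 / (3 * 170000 * 468.0)
delta = 6.3323 um


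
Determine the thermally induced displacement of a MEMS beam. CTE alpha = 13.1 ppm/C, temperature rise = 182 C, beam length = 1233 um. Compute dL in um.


Step 1: Convert CTE: alpha = 13.1 ppm/C = 13.1e-6 /C
Step 2: dL = 13.1e-6 * 182 * 1233
dL = 2.9397 um


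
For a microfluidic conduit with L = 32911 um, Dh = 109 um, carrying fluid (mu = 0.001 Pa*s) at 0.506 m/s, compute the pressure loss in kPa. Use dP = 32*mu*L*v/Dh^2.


Step 1: Convert to SI: L = 32911e-6 m, Dh = 109e-6 m
Step 2: dP = 32 * 0.001 * 32911e-6 * 0.506 / (109e-6)^2
Step 3: dP = 44852.70 Pa
Step 4: Convert to kPa: dP = 44.85 kPa


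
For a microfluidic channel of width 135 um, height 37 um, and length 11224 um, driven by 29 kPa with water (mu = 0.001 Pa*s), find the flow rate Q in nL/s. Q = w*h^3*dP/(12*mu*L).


Step 1: Convert all dimensions to SI (meters).
w = 135e-6 m, h = 37e-6 m, L = 11224e-6 m, dP = 29e3 Pa
Step 2: Q = w * h^3 * dP / (12 * mu * L)
Q = 135e-6 * (37e-6)^3 * 29e3 / (12 * 0.001 * 11224e-6) = 1.4723397e-09 m^3/s
Step 3: Convert Q from m^3/s to nL/s (1 m^3 = 1e12 nL, so multiply by 1e12).
Q = 1472.34 nL/s


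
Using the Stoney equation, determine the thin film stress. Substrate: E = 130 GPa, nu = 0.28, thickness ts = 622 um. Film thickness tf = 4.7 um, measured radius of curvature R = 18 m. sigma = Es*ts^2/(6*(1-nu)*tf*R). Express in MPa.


Step 1: Compute numerator: Es * ts^2 = 130 * 622^2 = 50294920 (GPa*um^2)
Step 2: Compute denominator (R in um): 6*(1-nu)*tf*R = 6*0.72*4.7*18e6 = 365472000.0 (um^2)
Step 3: sigma (GPa) = 50294920 / 365472000.0 = 1.37616e-01 GPa
Step 4: Convert to MPa (x1000): sigma = 137.6 MPa


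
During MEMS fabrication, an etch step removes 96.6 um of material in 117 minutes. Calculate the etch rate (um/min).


Step 1: Etch rate = depth / time
Step 2: rate = 96.6 / 117
rate = 0.826 um/min


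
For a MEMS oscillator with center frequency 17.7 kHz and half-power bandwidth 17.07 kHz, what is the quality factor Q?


Step 1: Q = f0 / bandwidth
Step 2: Q = 17.7 / 17.07
Q = 1.0


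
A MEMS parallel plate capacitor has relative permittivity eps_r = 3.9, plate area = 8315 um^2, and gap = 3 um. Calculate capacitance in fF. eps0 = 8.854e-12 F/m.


Step 1: Convert area to m^2: A = 8315e-12 m^2
Step 2: Convert gap to m: d = 3e-6 m
Step 3: C = eps0 * eps_r * A / d
C = 8.854e-12 * 3.9 * 8315e-12 / 3e-6
Step 4: Convert to fF (multiply by 1e15).
C = 95.71 fF


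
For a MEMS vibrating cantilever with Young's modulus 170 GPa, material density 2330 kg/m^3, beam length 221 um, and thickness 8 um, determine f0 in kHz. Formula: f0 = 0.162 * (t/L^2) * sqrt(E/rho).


Step 1: Convert units to SI.
t_SI = 8e-6 m, L_SI = 221e-6 m
Step 2: Calculate sqrt(E/rho).
sqrt(170e9 / 2330) = 8541.74 m/s
Step 3: Compute f0.
f0 = 0.162 * 8e-6 / (221e-6)^2 * 8541.74 = 226655.8 Hz = 226.66 kHz


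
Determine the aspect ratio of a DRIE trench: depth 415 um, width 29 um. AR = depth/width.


Step 1: AR = depth / width
Step 2: AR = 415 / 29
AR = 14.3


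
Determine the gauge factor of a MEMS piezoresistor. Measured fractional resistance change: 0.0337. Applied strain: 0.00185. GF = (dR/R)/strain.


Step 1: Identify values.
dR/R = 0.0337, strain = 0.00185
Step 2: GF = (dR/R) / strain = 0.0337 / 0.00185
GF = 18.2


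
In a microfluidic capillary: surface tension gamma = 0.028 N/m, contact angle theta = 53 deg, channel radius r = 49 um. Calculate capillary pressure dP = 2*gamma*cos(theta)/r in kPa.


Step 1: cos(53 deg) = 0.6018
Step 2: Convert r to m: r = 49e-6 m
Step 3: dP = 2 * 0.028 * 0.6018 / 49e-6 = 687.8 Pa
Step 4: Convert Pa to kPa (divide by 1000).
dP = 0.69 kPa


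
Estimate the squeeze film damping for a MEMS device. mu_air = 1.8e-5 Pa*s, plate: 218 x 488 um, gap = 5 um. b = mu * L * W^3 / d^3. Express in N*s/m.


Step 1: Convert to SI.
L = 218e-6 m, W = 488e-6 m, d = 5e-6 m
Step 2: W^3 = (488e-6)^3 = 1.16e-10 m^3
Step 3: d^3 = (5e-6)^3 = 1.25e-16 m^3
Step 4: b = 1.8e-5 * 218e-6 * 1.16e-10 / 1.25e-16
b = 3.65e-03 N*s/m


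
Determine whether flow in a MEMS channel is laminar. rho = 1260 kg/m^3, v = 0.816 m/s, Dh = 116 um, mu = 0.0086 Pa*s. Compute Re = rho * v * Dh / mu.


Step 1: Convert Dh to meters: Dh = 116e-6 m
Step 2: Re = rho * v * Dh / mu
Re = 1260 * 0.816 * 116e-6 / 0.0086
Re = 13.868
Since Re = 13.868 is below ~2300, the flow is laminar.


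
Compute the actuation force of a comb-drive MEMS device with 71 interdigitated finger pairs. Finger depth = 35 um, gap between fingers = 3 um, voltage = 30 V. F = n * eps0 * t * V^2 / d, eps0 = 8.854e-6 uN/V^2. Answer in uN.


Step 1: Parameters: n=71, eps0=8.854e-6 uN/V^2, t=35 um, V=30 V, d=3 um
Step 2: V^2 = 900
Step 3: F = 71 * 8.854e-6 * 35 * 900 / 3
F = 6.601 uN


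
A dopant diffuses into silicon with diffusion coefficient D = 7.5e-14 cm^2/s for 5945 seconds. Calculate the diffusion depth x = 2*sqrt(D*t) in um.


Step 1: Compute D*t = 7.5e-14 * 5945 = 4.45875e-10 cm^2
Step 2: sqrt(D*t) = 2.1116e-05 cm
Step 3: x = 2 * 2.1116e-05 cm = 4.2232e-05 cm
Step 4: Convert to um (1 cm = 1e4 um): x = 0.422 um


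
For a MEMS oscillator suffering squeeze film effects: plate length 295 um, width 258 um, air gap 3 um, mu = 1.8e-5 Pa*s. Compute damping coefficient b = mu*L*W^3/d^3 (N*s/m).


Step 1: Convert to SI.
L = 295e-6 m, W = 258e-6 m, d = 3e-6 m
Step 2: W^3 = (258e-6)^3 = 1.72e-11 m^3
Step 3: d^3 = (3e-6)^3 = 2.70e-17 m^3
Step 4: b = 1.8e-5 * 295e-6 * 1.72e-11 / 2.70e-17
b = 3.38e-03 N*s/m


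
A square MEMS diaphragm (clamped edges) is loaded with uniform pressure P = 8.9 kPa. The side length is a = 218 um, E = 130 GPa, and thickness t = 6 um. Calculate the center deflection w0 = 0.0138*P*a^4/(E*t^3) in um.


Step 1: Convert pressure to compatible units (E is in GPa, so P in GPa).
P = 8.9 kPa = 8.9e-6 GPa
Step 2: Compute numerator: 0.0138 * P * a^4.
a^4 = 218^4 = 2258530576
numerator = 0.0138 * 8.9e-6 * 2258530576 = 2.774e+02
Step 3: Compute denominator: E * t^3 = 130 * 6^3 = 28080
Step 4: w0 = numerator / denominator = 2.774e+02 / 28080 = 0.0099 um


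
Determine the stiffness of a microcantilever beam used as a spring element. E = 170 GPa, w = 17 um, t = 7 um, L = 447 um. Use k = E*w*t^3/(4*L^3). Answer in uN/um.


Step 1: Convert E to consistent units (1 GPa = 1000 uN/um^2).
E = 170 GPa = 170000 uN/um^2
Step 2: Compute t^3 = 7^3 = 343
Step 3: Compute L^3 = 447^3 = 89314623
Step 4: k = 170000 * 17 * 343 / (4 * 89314623)
k = 2.7747 uN/um


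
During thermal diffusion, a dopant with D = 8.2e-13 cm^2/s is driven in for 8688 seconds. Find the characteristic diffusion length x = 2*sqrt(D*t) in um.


Step 1: Compute D*t = 8.2e-13 * 8688 = 7.12416e-09 cm^2
Step 2: sqrt(D*t) = 8.44047e-05 cm
Step 3: x = 2 * 8.44047e-05 cm = 1.688094e-04 cm
Step 4: Convert to um (1 cm = 1e4 um): x = 1.688 um


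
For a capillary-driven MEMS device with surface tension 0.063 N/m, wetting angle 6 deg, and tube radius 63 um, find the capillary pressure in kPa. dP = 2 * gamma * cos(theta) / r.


Step 1: cos(6 deg) = 0.9945
Step 2: Convert r to m: r = 63e-6 m
Step 3: dP = 2 * 0.063 * 0.9945 / 63e-6 = 1989.0 Pa
Step 4: Convert Pa to kPa (divide by 1000).
dP = 1.99 kPa


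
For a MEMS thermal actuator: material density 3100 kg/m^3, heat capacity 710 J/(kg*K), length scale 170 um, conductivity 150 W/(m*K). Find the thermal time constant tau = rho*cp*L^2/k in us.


Step 1: Convert L to m: L = 170e-6 m
Step 2: L^2 = (170e-6)^2 = 2.89e-08 m^2
Step 3: tau = 3100 * 710 * 2.89e-08 / 150 = 4.2405933e-04 s
Step 4: Convert to microseconds (multiply by 1e6).
tau = 424.059 us


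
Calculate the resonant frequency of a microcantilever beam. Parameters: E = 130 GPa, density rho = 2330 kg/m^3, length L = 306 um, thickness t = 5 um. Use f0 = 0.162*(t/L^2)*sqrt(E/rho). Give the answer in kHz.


Step 1: Convert units to SI.
t_SI = 5e-6 m, L_SI = 306e-6 m
Step 2: Calculate sqrt(E/rho).
sqrt(130e9 / 2330) = 7469.54 m/s
Step 3: Compute f0.
f0 = 0.162 * 5e-6 / (306e-6)^2 * 7469.54 = 64615.4 Hz = 64.62 kHz


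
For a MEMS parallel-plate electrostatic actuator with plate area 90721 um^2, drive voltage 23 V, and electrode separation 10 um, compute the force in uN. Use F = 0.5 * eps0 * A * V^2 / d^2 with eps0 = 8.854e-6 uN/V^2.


Step 1: Identify parameters.
eps0 = 8.854e-6 uN/V^2, A = 90721 um^2, V = 23 V, d = 10 um
Step 2: Compute V^2 = 23^2 = 529
Step 3: Compute d^2 = 10^2 = 100
Step 4: F = 0.5 * 8.854e-6 * 90721 * 529 / 100
F = 2.125 uN


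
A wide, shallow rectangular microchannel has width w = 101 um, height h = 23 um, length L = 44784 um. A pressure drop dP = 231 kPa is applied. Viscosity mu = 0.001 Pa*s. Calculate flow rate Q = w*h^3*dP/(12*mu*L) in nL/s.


Step 1: Convert all dimensions to SI (meters).
w = 101e-6 m, h = 23e-6 m, L = 44784e-6 m, dP = 231e3 Pa
Step 2: Q = w * h^3 * dP / (12 * mu * L)
Q = 101e-6 * (23e-6)^3 * 231e3 / (12 * 0.001 * 44784e-6) = 5.2821744e-10 m^3/s
Step 3: Convert Q from m^3/s to nL/s (1 m^3 = 1e12 nL, so multiply by 1e12).
Q = 528.217 nL/s


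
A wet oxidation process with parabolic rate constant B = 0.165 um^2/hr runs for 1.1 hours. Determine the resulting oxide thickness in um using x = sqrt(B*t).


Step 1: Compute B*t = 0.165 * 1.1 = 0.1815
Step 2: x = sqrt(0.1815)
x = 0.426 um


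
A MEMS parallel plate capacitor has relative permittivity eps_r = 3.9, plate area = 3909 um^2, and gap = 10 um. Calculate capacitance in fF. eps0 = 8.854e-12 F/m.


Step 1: Convert area to m^2: A = 3909e-12 m^2
Step 2: Convert gap to m: d = 10e-6 m
Step 3: C = eps0 * eps_r * A / d
C = 8.854e-12 * 3.9 * 3909e-12 / 10e-6
Step 4: Convert to fF (multiply by 1e15).
C = 13.5 fF


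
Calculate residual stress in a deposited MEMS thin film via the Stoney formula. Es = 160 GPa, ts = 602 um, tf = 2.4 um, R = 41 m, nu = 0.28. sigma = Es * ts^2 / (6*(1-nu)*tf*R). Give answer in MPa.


Step 1: Compute numerator: Es * ts^2 = 160 * 602^2 = 57984640 (GPa*um^2)
Step 2: Compute denominator (R in um): 6*(1-nu)*tf*R = 6*0.72*2.4*41e6 = 425088000.0 (um^2)
Step 3: sigma (GPa) = 57984640 / 425088000.0 = 1.36406e-01 GPa
Step 4: Convert to MPa (x1000): sigma = 136.4 MPa


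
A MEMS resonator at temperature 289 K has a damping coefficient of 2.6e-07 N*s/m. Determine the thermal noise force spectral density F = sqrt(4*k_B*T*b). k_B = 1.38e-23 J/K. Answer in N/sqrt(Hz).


Step 1: Compute 4 * k_B * T * b
= 4 * 1.38e-23 * 289 * 2.6e-07
= 4.1477e-27 N^2/Hz
Step 2: F_noise = sqrt(4.1477e-27)
F_noise = 6.44e-14 N/sqrt(Hz)


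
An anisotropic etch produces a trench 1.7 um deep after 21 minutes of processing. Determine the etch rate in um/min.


Step 1: Etch rate = depth / time
Step 2: rate = 1.7 / 21
rate = 0.081 um/min


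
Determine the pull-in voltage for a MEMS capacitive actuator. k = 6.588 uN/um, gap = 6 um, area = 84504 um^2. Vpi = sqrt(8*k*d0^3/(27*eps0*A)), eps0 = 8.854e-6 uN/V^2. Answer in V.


Step 1: Compute numerator: 8 * k * d0^3 = 8 * 6.588 * 6^3 = 11384.064
Step 2: Compute denominator: 27 * eps0 * A = 27 * 8.854e-6 * 84504 = 20.201357
Step 3: Vpi = sqrt(11384.064 / 20.201357)
Vpi = 23.74 V


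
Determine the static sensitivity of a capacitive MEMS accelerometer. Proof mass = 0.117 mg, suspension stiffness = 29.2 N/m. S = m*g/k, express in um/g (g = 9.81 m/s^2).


Step 1: Convert mass: m = 0.117 mg = 1.17e-07 kg
Step 2: S = m * g / k = 1.17e-07 * 9.81 / 29.2
Step 3: S = 3.93e-08 m/g
Step 4: Convert to um/g: S = 0.039 um/g


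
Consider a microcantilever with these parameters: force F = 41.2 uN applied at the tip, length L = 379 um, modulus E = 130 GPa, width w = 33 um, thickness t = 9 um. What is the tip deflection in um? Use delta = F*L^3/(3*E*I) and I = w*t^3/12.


Step 1: Calculate the second moment of area.
I = w * t^3 / 12 = 33 * 9^3 / 12 = 2004.75 um^4
Step 2: Convert E to consistent units (1 GPa = 1000 uN/um^2).
E = 130 GPa = 130000 uN/um^2
Step 3: Calculate tip deflection.
delta = F * L^3 / (3 * E * I)
delta = 41.2 * 379^3 / (3 * 130000 * 2004.75)
delta = 2.8687 um


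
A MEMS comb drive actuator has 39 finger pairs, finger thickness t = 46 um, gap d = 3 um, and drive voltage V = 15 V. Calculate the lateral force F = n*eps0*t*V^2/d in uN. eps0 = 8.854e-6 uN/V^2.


Step 1: Parameters: n=39, eps0=8.854e-6 uN/V^2, t=46 um, V=15 V, d=3 um
Step 2: V^2 = 225
Step 3: F = 39 * 8.854e-6 * 46 * 225 / 3
F = 1.191 uN


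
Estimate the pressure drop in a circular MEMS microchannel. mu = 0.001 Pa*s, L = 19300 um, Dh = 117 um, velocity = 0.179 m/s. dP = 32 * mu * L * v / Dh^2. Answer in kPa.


Step 1: Convert to SI: L = 19300e-6 m, Dh = 117e-6 m
Step 2: dP = 32 * 0.001 * 19300e-6 * 0.179 / (117e-6)^2
Step 3: dP = 8075.86 Pa
Step 4: Convert to kPa: dP = 8.08 kPa


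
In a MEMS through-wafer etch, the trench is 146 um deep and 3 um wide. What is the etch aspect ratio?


Step 1: AR = depth / width
Step 2: AR = 146 / 3
AR = 48.7


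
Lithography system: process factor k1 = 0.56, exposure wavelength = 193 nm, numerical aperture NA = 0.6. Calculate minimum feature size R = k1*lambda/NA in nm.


Step 1: Identify values: k1 = 0.56, lambda = 193 nm, NA = 0.6
Step 2: R = k1 * lambda / NA
R = 0.56 * 193 / 0.6
R = 180.1 nm


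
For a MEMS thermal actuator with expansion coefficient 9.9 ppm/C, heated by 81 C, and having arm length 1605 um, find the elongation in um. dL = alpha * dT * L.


Step 1: Convert CTE: alpha = 9.9 ppm/C = 9.9e-6 /C
Step 2: dL = 9.9e-6 * 81 * 1605
dL = 1.287 um


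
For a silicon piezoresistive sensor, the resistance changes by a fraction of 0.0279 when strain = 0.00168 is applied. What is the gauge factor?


Step 1: Identify values.
dR/R = 0.0279, strain = 0.00168
Step 2: GF = (dR/R) / strain = 0.0279 / 0.00168
GF = 16.6


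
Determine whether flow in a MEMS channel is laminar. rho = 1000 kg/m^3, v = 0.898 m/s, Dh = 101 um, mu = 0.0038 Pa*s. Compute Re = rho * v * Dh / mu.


Step 1: Convert Dh to meters: Dh = 101e-6 m
Step 2: Re = rho * v * Dh / mu
Re = 1000 * 0.898 * 101e-6 / 0.0038
Re = 23.868
Since Re = 23.868 is below ~2300, the flow is laminar.


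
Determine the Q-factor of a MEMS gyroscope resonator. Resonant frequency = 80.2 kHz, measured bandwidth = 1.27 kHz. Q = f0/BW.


Step 1: Q = f0 / bandwidth
Step 2: Q = 80.2 / 1.27
Q = 63.1


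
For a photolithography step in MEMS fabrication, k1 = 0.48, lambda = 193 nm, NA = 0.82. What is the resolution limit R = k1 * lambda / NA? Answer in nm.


Step 1: Identify values: k1 = 0.48, lambda = 193 nm, NA = 0.82
Step 2: R = k1 * lambda / NA
R = 0.48 * 193 / 0.82
R = 113.0 nm


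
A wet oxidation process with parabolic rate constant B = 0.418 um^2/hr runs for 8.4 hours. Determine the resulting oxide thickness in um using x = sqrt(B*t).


Step 1: Compute B*t = 0.418 * 8.4 = 3.5112
Step 2: x = sqrt(3.5112)
x = 1.874 um


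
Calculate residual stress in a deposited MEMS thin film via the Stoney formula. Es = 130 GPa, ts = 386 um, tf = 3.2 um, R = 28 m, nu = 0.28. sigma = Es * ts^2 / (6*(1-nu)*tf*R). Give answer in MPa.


Step 1: Compute numerator: Es * ts^2 = 130 * 386^2 = 19369480 (GPa*um^2)
Step 2: Compute denominator (R in um): 6*(1-nu)*tf*R = 6*0.72*3.2*28e6 = 387072000.0 (um^2)
Step 3: sigma (GPa) = 19369480 / 387072000.0 = 5.0041e-02 GPa
Step 4: Convert to MPa (x1000): sigma = 50.0 MPa


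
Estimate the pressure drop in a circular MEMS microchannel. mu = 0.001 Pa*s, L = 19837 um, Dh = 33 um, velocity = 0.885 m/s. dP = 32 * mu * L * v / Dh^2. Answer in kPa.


Step 1: Convert to SI: L = 19837e-6 m, Dh = 33e-6 m
Step 2: dP = 32 * 0.001 * 19837e-6 * 0.885 / (33e-6)^2
Step 3: dP = 515871.29 Pa
Step 4: Convert to kPa: dP = 515.87 kPa


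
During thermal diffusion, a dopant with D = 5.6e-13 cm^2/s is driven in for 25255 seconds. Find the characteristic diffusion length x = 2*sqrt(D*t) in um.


Step 1: Compute D*t = 5.6e-13 * 25255 = 1.41428e-08 cm^2
Step 2: sqrt(D*t) = 1.18924e-04 cm
Step 3: x = 2 * 1.18924e-04 cm = 2.37848e-04 cm
Step 4: Convert to um (1 cm = 1e4 um): x = 2.378 um


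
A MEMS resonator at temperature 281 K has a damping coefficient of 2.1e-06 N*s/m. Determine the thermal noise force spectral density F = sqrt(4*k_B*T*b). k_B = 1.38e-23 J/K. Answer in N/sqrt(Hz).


Step 1: Compute 4 * k_B * T * b
= 4 * 1.38e-23 * 281 * 2.1e-06
= 3.2574e-26 N^2/Hz
Step 2: F_noise = sqrt(3.2574e-26)
F_noise = 1.80e-13 N/sqrt(Hz)


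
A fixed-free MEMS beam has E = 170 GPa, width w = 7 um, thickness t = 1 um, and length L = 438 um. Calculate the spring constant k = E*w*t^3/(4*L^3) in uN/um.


Step 1: Convert E to consistent units (1 GPa = 1000 uN/um^2).
E = 170 GPa = 170000 uN/um^2
Step 2: Compute t^3 = 1^3 = 1
Step 3: Compute L^3 = 438^3 = 84027672
Step 4: k = 170000 * 7 * 1 / (4 * 84027672)
k = 0.0035 uN/um


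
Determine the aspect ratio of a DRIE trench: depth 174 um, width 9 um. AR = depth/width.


Step 1: AR = depth / width
Step 2: AR = 174 / 9
AR = 19.3


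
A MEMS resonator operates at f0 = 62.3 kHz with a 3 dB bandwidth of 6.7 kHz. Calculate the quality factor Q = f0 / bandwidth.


Step 1: Q = f0 / bandwidth
Step 2: Q = 62.3 / 6.7
Q = 9.3


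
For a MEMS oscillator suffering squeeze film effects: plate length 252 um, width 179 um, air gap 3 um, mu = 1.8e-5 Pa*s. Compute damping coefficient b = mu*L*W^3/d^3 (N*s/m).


Step 1: Convert to SI.
L = 252e-6 m, W = 179e-6 m, d = 3e-6 m
Step 2: W^3 = (179e-6)^3 = 5.74e-12 m^3
Step 3: d^3 = (3e-6)^3 = 2.70e-17 m^3
Step 4: b = 1.8e-5 * 252e-6 * 5.74e-12 / 2.70e-17
b = 9.64e-04 N*s/m


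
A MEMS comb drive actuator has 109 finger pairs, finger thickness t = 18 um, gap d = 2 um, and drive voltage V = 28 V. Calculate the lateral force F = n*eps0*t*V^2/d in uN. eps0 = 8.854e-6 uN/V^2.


Step 1: Parameters: n=109, eps0=8.854e-6 uN/V^2, t=18 um, V=28 V, d=2 um
Step 2: V^2 = 784
Step 3: F = 109 * 8.854e-6 * 18 * 784 / 2
F = 6.81 uN


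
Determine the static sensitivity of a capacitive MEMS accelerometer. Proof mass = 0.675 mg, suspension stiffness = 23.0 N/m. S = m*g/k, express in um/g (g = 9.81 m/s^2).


Step 1: Convert mass: m = 0.675 mg = 6.75e-07 kg
Step 2: S = m * g / k = 6.75e-07 * 9.81 / 23.0
Step 3: S = 2.88e-07 m/g
Step 4: Convert to um/g: S = 0.288 um/g


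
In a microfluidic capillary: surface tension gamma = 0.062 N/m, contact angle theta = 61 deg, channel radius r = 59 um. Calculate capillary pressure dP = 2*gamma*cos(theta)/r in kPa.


Step 1: cos(61 deg) = 0.4848
Step 2: Convert r to m: r = 59e-6 m
Step 3: dP = 2 * 0.062 * 0.4848 / 59e-6 = 1018.9 Pa
Step 4: Convert Pa to kPa (divide by 1000).
dP = 1.02 kPa


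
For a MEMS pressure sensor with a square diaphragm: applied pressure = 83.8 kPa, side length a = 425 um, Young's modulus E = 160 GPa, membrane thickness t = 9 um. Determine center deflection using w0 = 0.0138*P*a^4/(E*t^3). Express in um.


Step 1: Convert pressure to compatible units (E is in GPa, so P in GPa).
P = 83.8 kPa = 83.8e-6 GPa
Step 2: Compute numerator: 0.0138 * P * a^4.
a^4 = 425^4 = 32625390625
numerator = 0.0138 * 83.8e-6 * 32625390625 = 3.77293e+04
Step 3: Compute denominator: E * t^3 = 160 * 9^3 = 116640
Step 4: w0 = numerator / denominator = 3.77293e+04 / 116640 = 0.3235 um


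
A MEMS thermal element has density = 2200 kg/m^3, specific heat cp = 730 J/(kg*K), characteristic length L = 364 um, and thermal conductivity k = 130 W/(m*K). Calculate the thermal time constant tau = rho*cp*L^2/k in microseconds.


Step 1: Convert L to m: L = 364e-6 m
Step 2: L^2 = (364e-6)^2 = 1.32496e-07 m^2
Step 3: tau = 2200 * 730 * 1.32496e-07 / 130 = 1.6368352e-03 s
Step 4: Convert to microseconds (multiply by 1e6).
tau = 1636.835 us


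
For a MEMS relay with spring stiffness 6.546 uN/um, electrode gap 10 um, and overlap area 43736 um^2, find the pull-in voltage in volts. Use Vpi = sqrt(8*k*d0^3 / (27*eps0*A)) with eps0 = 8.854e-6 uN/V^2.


Step 1: Compute numerator: 8 * k * d0^3 = 8 * 6.546 * 10^3 = 52368.0
Step 2: Compute denominator: 27 * eps0 * A = 27 * 8.854e-6 * 43736 = 10.455441
Step 3: Vpi = sqrt(52368.0 / 10.455441)
Vpi = 70.77 V


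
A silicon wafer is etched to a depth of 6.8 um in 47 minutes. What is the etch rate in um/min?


Step 1: Etch rate = depth / time
Step 2: rate = 6.8 / 47
rate = 0.145 um/min


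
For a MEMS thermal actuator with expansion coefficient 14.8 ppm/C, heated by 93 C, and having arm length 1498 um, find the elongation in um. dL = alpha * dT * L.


Step 1: Convert CTE: alpha = 14.8 ppm/C = 14.8e-6 /C
Step 2: dL = 14.8e-6 * 93 * 1498
dL = 2.0618 um


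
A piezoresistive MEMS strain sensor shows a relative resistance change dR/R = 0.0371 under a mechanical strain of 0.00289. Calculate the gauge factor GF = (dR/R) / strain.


Step 1: Identify values.
dR/R = 0.0371, strain = 0.00289
Step 2: GF = (dR/R) / strain = 0.0371 / 0.00289
GF = 12.8


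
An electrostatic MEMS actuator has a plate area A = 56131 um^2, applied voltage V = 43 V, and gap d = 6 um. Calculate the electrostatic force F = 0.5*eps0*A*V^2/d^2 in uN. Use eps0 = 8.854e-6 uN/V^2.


Step 1: Identify parameters.
eps0 = 8.854e-6 uN/V^2, A = 56131 um^2, V = 43 V, d = 6 um
Step 2: Compute V^2 = 43^2 = 1849
Step 3: Compute d^2 = 6^2 = 36
Step 4: F = 0.5 * 8.854e-6 * 56131 * 1849 / 36
F = 12.763 uN


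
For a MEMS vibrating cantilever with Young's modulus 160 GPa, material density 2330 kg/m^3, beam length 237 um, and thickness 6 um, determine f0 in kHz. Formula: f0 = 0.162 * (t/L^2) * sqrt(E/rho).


Step 1: Convert units to SI.
t_SI = 6e-6 m, L_SI = 237e-6 m
Step 2: Calculate sqrt(E/rho).
sqrt(160e9 / 2330) = 8286.71 m/s
Step 3: Compute f0.
f0 = 0.162 * 6e-6 / (237e-6)^2 * 8286.71 = 143400.8 Hz = 143.4 kHz


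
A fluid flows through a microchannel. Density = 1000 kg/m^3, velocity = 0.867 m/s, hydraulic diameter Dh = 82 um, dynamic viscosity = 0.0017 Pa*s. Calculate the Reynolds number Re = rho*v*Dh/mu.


Step 1: Convert Dh to meters: Dh = 82e-6 m
Step 2: Re = rho * v * Dh / mu
Re = 1000 * 0.867 * 82e-6 / 0.0017
Re = 41.82


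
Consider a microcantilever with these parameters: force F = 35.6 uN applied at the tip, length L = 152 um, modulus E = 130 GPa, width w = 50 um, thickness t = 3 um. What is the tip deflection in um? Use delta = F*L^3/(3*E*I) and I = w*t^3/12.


Step 1: Calculate the second moment of area.
I = w * t^3 / 12 = 50 * 3^3 / 12 = 112.5 um^4
Step 2: Convert E to consistent units (1 GPa = 1000 uN/um^2).
E = 130 GPa = 130000 uN/um^2
Step 3: Calculate tip deflection.
delta = F * L^3 / (3 * E * I)
delta = 35.6 * 152^3 / (3 * 130000 * 112.5)
delta = 2.8495 um


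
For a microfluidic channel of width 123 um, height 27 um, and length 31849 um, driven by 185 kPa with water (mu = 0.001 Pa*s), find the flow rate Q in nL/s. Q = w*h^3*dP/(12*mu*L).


Step 1: Convert all dimensions to SI (meters).
w = 123e-6 m, h = 27e-6 m, L = 31849e-6 m, dP = 185e3 Pa
Step 2: Q = w * h^3 * dP / (12 * mu * L)
Q = 123e-6 * (27e-6)^3 * 185e3 / (12 * 0.001 * 31849e-6) = 1.17190143e-09 m^3/s
Step 3: Convert Q from m^3/s to nL/s (1 m^3 = 1e12 nL, so multiply by 1e12).
Q = 1171.901 nL/s


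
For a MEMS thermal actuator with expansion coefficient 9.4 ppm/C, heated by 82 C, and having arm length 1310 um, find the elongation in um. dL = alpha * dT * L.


Step 1: Convert CTE: alpha = 9.4 ppm/C = 9.4e-6 /C
Step 2: dL = 9.4e-6 * 82 * 1310
dL = 1.0097 um


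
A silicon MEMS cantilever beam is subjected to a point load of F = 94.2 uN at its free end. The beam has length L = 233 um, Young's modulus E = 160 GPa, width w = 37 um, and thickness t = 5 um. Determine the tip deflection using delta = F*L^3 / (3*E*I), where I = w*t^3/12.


Step 1: Calculate the second moment of area.
I = w * t^3 / 12 = 37 * 5^3 / 12 = 385.4167 um^4
Step 2: Convert E to consistent units (1 GPa = 1000 uN/um^2).
E = 160 GPa = 160000 uN/um^2
Step 3: Calculate tip deflection.
delta = F * L^3 / (3 * E * I)
delta = 94.2 * 233^3 / (3 * 160000 * 385.4167)
delta = 6.4409 um


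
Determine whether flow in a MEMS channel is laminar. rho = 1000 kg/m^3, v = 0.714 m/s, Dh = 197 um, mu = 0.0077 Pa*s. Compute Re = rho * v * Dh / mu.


Step 1: Convert Dh to meters: Dh = 197e-6 m
Step 2: Re = rho * v * Dh / mu
Re = 1000 * 0.714 * 197e-6 / 0.0077
Re = 18.267
Since Re = 18.267 is below ~2300, the flow is laminar.


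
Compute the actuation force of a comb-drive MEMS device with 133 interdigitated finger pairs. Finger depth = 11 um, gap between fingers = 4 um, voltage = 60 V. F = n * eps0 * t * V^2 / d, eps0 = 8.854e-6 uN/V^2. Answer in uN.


Step 1: Parameters: n=133, eps0=8.854e-6 uN/V^2, t=11 um, V=60 V, d=4 um
Step 2: V^2 = 3600
Step 3: F = 133 * 8.854e-6 * 11 * 3600 / 4
F = 11.658 uN


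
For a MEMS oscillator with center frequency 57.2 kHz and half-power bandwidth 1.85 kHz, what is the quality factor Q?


Step 1: Q = f0 / bandwidth
Step 2: Q = 57.2 / 1.85
Q = 30.9


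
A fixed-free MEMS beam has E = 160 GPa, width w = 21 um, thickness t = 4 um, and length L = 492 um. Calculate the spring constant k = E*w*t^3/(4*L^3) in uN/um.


Step 1: Convert E to consistent units (1 GPa = 1000 uN/um^2).
E = 160 GPa = 160000 uN/um^2
Step 2: Compute t^3 = 4^3 = 64
Step 3: Compute L^3 = 492^3 = 119095488
Step 4: k = 160000 * 21 * 64 / (4 * 119095488)
k = 0.4514 uN/um


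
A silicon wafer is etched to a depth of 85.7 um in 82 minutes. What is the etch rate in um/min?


Step 1: Etch rate = depth / time
Step 2: rate = 85.7 / 82
rate = 1.045 um/min


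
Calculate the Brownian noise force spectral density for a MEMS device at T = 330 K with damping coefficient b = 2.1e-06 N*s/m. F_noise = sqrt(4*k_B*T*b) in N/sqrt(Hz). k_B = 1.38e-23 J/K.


Step 1: Compute 4 * k_B * T * b
= 4 * 1.38e-23 * 330 * 2.1e-06
= 3.8254e-26 N^2/Hz
Step 2: F_noise = sqrt(3.8254e-26)
F_noise = 1.96e-13 N/sqrt(Hz)


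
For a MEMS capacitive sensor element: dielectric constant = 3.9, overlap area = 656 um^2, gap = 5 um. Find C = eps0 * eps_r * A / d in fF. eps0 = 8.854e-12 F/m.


Step 1: Convert area to m^2: A = 656e-12 m^2
Step 2: Convert gap to m: d = 5e-6 m
Step 3: C = eps0 * eps_r * A / d
C = 8.854e-12 * 3.9 * 656e-12 / 5e-6
Step 4: Convert to fF (multiply by 1e15).
C = 4.53 fF


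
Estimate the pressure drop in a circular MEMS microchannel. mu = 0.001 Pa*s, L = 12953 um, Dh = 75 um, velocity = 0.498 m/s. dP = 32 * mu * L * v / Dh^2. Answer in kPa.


Step 1: Convert to SI: L = 12953e-6 m, Dh = 75e-6 m
Step 2: dP = 32 * 0.001 * 12953e-6 * 0.498 / (75e-6)^2
Step 3: dP = 36696.71 Pa
Step 4: Convert to kPa: dP = 36.7 kPa


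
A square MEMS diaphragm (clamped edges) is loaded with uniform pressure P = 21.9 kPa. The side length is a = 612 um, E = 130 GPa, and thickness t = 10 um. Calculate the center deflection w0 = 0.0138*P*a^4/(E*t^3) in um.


Step 1: Convert pressure to compatible units (E is in GPa, so P in GPa).
P = 21.9 kPa = 21.9e-6 GPa
Step 2: Compute numerator: 0.0138 * P * a^4.
a^4 = 612^4 = 140283207936
numerator = 0.0138 * 21.9e-6 * 140283207936 = 4.23964e+04
Step 3: Compute denominator: E * t^3 = 130 * 10^3 = 130000
Step 4: w0 = numerator / denominator = 4.23964e+04 / 130000 = 0.3261 um


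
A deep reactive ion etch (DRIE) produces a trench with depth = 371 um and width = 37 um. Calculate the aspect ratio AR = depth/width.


Step 1: AR = depth / width
Step 2: AR = 371 / 37
AR = 10.0


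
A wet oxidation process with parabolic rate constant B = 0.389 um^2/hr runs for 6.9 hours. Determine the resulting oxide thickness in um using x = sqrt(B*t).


Step 1: Compute B*t = 0.389 * 6.9 = 2.6841
Step 2: x = sqrt(2.6841)
x = 1.638 um


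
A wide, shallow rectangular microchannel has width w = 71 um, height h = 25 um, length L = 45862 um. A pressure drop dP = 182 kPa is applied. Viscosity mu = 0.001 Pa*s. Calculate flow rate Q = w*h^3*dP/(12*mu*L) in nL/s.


Step 1: Convert all dimensions to SI (meters).
w = 71e-6 m, h = 25e-6 m, L = 45862e-6 m, dP = 182e3 Pa
Step 2: Q = w * h^3 * dP / (12 * mu * L)
Q = 71e-6 * (25e-6)^3 * 182e3 / (12 * 0.001 * 45862e-6) = 3.6687281e-10 m^3/s
Step 3: Convert Q from m^3/s to nL/s (1 m^3 = 1e12 nL, so multiply by 1e12).
Q = 366.873 nL/s


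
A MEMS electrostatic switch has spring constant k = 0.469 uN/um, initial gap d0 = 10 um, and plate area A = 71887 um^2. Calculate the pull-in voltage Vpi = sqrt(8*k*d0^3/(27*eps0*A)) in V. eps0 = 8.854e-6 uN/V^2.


Step 1: Compute numerator: 8 * k * d0^3 = 8 * 0.469 * 10^3 = 3752.0
Step 2: Compute denominator: 27 * eps0 * A = 27 * 8.854e-6 * 71887 = 17.185162
Step 3: Vpi = sqrt(3752.0 / 17.185162)
Vpi = 14.78 V


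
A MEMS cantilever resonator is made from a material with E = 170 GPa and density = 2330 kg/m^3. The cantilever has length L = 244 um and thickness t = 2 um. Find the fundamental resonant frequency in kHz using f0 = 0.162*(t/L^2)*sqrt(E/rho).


Step 1: Convert units to SI.
t_SI = 2e-6 m, L_SI = 244e-6 m
Step 2: Calculate sqrt(E/rho).
sqrt(170e9 / 2330) = 8541.74 m/s
Step 3: Compute f0.
f0 = 0.162 * 2e-6 / (244e-6)^2 * 8541.74 = 46484.9 Hz = 46.48 kHz


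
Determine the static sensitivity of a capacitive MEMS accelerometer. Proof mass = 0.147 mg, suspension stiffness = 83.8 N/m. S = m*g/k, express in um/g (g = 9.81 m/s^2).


Step 1: Convert mass: m = 0.147 mg = 1.47e-07 kg
Step 2: S = m * g / k = 1.47e-07 * 9.81 / 83.8
Step 3: S = 1.72e-08 m/g
Step 4: Convert to um/g: S = 0.017 um/g


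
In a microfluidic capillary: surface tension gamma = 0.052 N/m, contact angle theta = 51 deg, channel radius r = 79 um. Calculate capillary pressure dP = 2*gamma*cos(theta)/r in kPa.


Step 1: cos(51 deg) = 0.6293
Step 2: Convert r to m: r = 79e-6 m
Step 3: dP = 2 * 0.052 * 0.6293 / 79e-6 = 828.4 Pa
Step 4: Convert Pa to kPa (divide by 1000).
dP = 0.83 kPa


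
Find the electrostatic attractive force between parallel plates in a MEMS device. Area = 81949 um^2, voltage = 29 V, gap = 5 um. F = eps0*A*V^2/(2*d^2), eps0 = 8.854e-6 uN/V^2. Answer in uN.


Step 1: Identify parameters.
eps0 = 8.854e-6 uN/V^2, A = 81949 um^2, V = 29 V, d = 5 um
Step 2: Compute V^2 = 29^2 = 841
Step 3: Compute d^2 = 5^2 = 25
Step 4: F = 0.5 * 8.854e-6 * 81949 * 841 / 25
F = 12.204 uN


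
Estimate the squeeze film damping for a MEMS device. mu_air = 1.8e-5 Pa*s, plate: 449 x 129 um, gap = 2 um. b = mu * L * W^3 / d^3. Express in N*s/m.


Step 1: Convert to SI.
L = 449e-6 m, W = 129e-6 m, d = 2e-6 m
Step 2: W^3 = (129e-6)^3 = 2.15e-12 m^3
Step 3: d^3 = (2e-6)^3 = 8.00e-18 m^3
Step 4: b = 1.8e-5 * 449e-6 * 2.15e-12 / 8.00e-18
b = 2.17e-03 N*s/m


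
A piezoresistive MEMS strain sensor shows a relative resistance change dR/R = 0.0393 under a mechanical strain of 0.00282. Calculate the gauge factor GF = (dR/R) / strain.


Step 1: Identify values.
dR/R = 0.0393, strain = 0.00282
Step 2: GF = (dR/R) / strain = 0.0393 / 0.00282
GF = 13.9


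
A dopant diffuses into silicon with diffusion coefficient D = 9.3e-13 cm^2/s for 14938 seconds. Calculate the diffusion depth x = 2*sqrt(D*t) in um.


Step 1: Compute D*t = 9.3e-13 * 14938 = 1.389234e-08 cm^2
Step 2: sqrt(D*t) = 1.17866e-04 cm
Step 3: x = 2 * 1.17866e-04 cm = 2.35732e-04 cm
Step 4: Convert to um (1 cm = 1e4 um): x = 2.357 um
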